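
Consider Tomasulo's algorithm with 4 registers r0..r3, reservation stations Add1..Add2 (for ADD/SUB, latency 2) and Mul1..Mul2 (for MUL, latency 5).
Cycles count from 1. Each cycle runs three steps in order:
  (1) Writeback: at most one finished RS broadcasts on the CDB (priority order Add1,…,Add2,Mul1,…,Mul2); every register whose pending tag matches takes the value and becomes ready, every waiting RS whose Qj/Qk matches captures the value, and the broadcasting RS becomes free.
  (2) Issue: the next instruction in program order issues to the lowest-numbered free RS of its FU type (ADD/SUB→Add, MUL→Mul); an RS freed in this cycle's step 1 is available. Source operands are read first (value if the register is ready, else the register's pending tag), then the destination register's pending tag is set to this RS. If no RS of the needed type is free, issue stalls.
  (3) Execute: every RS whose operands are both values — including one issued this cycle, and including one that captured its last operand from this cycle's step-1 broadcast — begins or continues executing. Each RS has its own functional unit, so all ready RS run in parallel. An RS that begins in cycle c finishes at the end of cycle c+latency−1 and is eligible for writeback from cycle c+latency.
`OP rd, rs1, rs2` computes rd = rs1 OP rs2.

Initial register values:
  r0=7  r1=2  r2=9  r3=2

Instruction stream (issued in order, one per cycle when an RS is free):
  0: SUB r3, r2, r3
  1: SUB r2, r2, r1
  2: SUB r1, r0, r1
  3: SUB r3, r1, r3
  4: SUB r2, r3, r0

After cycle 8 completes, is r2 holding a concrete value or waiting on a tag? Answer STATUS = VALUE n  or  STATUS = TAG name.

  c1: issue SUB r3<-Add1  regs: r0:7,r1:2,r2:9,r3:Add1
  c2: issue SUB r2<-Add2  regs: r0:7,r1:2,r2:Add2,r3:Add1
  c3: CDB Add1=7; issue SUB r1<-Add1  regs: r0:7,r1:Add1,r2:Add2,r3:7
  c4: CDB Add2=7; issue SUB r3<-Add2  regs: r0:7,r1:Add1,r2:7,r3:Add2
  c5: CDB Add1=5; issue SUB r2<-Add1  regs: r0:7,r1:5,r2:Add1,r3:Add2
  c6: -  regs: r0:7,r1:5,r2:Add1,r3:Add2
  c7: CDB Add2=-2  regs: r0:7,r1:5,r2:Add1,r3:-2
  c8: -  regs: r0:7,r1:5,r2:Add1,r3:-2

STATUS = TAG Add1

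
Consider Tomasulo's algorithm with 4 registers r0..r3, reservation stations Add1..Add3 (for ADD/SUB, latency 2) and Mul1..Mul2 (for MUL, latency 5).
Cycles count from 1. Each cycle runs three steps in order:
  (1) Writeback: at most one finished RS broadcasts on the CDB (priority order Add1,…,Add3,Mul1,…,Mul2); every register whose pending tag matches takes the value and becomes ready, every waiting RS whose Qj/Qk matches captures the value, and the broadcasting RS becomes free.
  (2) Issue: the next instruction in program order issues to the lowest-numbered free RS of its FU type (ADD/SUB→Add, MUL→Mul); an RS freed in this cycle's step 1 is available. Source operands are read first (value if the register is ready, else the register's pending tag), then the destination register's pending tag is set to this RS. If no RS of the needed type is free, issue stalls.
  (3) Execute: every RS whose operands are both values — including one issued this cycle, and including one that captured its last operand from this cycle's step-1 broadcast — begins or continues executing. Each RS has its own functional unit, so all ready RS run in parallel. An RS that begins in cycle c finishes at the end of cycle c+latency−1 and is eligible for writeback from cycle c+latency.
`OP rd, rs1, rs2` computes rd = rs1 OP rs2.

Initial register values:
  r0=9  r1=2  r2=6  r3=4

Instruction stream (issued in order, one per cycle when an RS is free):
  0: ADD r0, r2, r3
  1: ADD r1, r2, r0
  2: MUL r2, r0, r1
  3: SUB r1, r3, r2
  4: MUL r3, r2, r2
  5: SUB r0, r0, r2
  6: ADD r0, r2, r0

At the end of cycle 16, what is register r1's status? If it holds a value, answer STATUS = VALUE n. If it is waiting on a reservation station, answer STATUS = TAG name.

c1: issue ADD r0<-Add1 | r0:Add1,r1:2,r2:6,r3:4
c2: issue ADD r1<-Add2 | r0:Add1,r1:Add2,r2:6,r3:4
c3: CDB Add1=10; issue MUL r2<-Mul1 | r0:10,r1:Add2,r2:Mul1,r3:4
c4: issue SUB r1<-Add1 | r0:10,r1:Add1,r2:Mul1,r3:4
c5: CDB Add2=16; issue MUL r3<-Mul2 | r0:10,r1:Add1,r2:Mul1,r3:Mul2
c6: issue SUB r0<-Add2 | r0:Add2,r1:Add1,r2:Mul1,r3:Mul2
c7: issue ADD r0<-Add3 | r0:Add3,r1:Add1,r2:Mul1,r3:Mul2
c8: - | r0:Add3,r1:Add1,r2:Mul1,r3:Mul2
c9: - | r0:Add3,r1:Add1,r2:Mul1,r3:Mul2
c10: CDB Mul1=160 | r0:Add3,r1:Add1,r2:160,r3:Mul2
c11: - | r0:Add3,r1:Add1,r2:160,r3:Mul2
c12: CDB Add1=-156 | r0:Add3,r1:-156,r2:160,r3:Mul2
c13: CDB Add2=-150 | r0:Add3,r1:-156,r2:160,r3:Mul2
c14: - | r0:Add3,r1:-156,r2:160,r3:Mul2
c15: CDB Add3=10 | r0:10,r1:-156,r2:160,r3:Mul2
c16: CDB Mul2=25600 | r0:10,r1:-156,r2:160,r3:25600

STATUS = VALUE -156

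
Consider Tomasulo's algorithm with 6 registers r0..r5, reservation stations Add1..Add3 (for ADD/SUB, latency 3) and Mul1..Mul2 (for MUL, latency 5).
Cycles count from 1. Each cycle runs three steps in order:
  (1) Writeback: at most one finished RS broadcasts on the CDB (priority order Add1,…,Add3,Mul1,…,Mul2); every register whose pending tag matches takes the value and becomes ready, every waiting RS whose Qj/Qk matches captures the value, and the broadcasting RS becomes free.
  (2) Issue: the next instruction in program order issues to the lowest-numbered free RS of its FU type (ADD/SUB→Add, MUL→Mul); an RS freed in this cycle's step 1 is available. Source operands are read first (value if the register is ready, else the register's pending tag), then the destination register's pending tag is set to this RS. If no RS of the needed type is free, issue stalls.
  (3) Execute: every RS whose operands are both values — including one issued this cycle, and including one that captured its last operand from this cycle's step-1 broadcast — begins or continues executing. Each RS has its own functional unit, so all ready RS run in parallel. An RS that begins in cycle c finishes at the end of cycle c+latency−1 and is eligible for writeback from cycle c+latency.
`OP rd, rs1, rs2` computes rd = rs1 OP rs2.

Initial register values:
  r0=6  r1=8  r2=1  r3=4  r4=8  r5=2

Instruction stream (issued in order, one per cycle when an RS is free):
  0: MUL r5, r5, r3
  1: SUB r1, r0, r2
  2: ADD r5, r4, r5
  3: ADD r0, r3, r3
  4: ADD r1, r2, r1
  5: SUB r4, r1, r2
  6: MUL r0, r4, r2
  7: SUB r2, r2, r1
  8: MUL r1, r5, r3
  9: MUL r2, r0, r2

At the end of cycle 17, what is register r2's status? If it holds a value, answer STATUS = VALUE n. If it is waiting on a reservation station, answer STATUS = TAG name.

STATUS = TAG Mul2

cycle 1: issue MUL r5<-Mul1 // r0:6,r1:8,r2:1,r3:4,r4:8,r5:Mul1
cycle 2: issue SUB r1<-Add1 // r0:6,r1:Add1,r2:1,r3:4,r4:8,r5:Mul1
cycle 3: issue ADD r5<-Add2 // r0:6,r1:Add1,r2:1,r3:4,r4:8,r5:Add2
cycle 4: issue ADD r0<-Add3 // r0:Add3,r1:Add1,r2:1,r3:4,r4:8,r5:Add2
cycle 5: CDB Add1=5; issue ADD r1<-Add1 // r0:Add3,r1:Add1,r2:1,r3:4,r4:8,r5:Add2
cycle 6: CDB Mul1=8; stall // r0:Add3,r1:Add1,r2:1,r3:4,r4:8,r5:Add2
cycle 7: CDB Add3=8; issue SUB r4<-Add3 // r0:8,r1:Add1,r2:1,r3:4,r4:Add3,r5:Add2
cycle 8: CDB Add1=6; issue MUL r0<-Mul1 // r0:Mul1,r1:6,r2:1,r3:4,r4:Add3,r5:Add2
cycle 9: CDB Add2=16; issue SUB r2<-Add1 // r0:Mul1,r1:6,r2:Add1,r3:4,r4:Add3,r5:16
cycle 10: issue MUL r1<-Mul2 // r0:Mul1,r1:Mul2,r2:Add1,r3:4,r4:Add3,r5:16
cycle 11: CDB Add3=5; stall // r0:Mul1,r1:Mul2,r2:Add1,r3:4,r4:5,r5:16
cycle 12: CDB Add1=-5; stall // r0:Mul1,r1:Mul2,r2:-5,r3:4,r4:5,r5:16
cycle 13: stall // r0:Mul1,r1:Mul2,r2:-5,r3:4,r4:5,r5:16
cycle 14: stall // r0:Mul1,r1:Mul2,r2:-5,r3:4,r4:5,r5:16
cycle 15: CDB Mul2=64; issue MUL r2<-Mul2 // r0:Mul1,r1:64,r2:Mul2,r3:4,r4:5,r5:16
cycle 16: CDB Mul1=5 // r0:5,r1:64,r2:Mul2,r3:4,r4:5,r5:16
cycle 17: - // r0:5,r1:64,r2:Mul2,r3:4,r4:5,r5:16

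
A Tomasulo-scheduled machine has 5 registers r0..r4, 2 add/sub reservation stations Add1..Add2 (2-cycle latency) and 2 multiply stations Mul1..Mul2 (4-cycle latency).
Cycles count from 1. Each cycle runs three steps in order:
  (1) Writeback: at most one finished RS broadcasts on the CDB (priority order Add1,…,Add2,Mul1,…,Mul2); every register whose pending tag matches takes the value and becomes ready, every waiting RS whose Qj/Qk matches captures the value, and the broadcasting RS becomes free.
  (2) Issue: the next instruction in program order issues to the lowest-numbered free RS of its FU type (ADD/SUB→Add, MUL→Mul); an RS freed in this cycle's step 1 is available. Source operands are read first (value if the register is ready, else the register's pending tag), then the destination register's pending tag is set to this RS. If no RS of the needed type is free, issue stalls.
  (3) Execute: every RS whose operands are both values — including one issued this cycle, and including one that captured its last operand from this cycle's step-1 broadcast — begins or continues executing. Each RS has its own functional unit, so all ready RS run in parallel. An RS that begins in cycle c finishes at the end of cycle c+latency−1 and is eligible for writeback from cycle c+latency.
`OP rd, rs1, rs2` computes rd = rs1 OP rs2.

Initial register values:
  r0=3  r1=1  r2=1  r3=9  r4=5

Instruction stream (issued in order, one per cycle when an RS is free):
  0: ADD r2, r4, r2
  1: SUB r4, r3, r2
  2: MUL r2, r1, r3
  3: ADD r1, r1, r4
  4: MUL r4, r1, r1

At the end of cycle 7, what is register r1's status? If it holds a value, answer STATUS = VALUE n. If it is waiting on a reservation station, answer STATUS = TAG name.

cycle 1: issue ADD r2<-Add1 // r0:3,r1:1,r2:Add1,r3:9,r4:5
cycle 2: issue SUB r4<-Add2 // r0:3,r1:1,r2:Add1,r3:9,r4:Add2
cycle 3: CDB Add1=6; issue MUL r2<-Mul1 // r0:3,r1:1,r2:Mul1,r3:9,r4:Add2
cycle 4: issue ADD r1<-Add1 // r0:3,r1:Add1,r2:Mul1,r3:9,r4:Add2
cycle 5: CDB Add2=3; issue MUL r4<-Mul2 // r0:3,r1:Add1,r2:Mul1,r3:9,r4:Mul2
cycle 6: - // r0:3,r1:Add1,r2:Mul1,r3:9,r4:Mul2
cycle 7: CDB Add1=4 // r0:3,r1:4,r2:Mul1,r3:9,r4:Mul2

STATUS = VALUE 4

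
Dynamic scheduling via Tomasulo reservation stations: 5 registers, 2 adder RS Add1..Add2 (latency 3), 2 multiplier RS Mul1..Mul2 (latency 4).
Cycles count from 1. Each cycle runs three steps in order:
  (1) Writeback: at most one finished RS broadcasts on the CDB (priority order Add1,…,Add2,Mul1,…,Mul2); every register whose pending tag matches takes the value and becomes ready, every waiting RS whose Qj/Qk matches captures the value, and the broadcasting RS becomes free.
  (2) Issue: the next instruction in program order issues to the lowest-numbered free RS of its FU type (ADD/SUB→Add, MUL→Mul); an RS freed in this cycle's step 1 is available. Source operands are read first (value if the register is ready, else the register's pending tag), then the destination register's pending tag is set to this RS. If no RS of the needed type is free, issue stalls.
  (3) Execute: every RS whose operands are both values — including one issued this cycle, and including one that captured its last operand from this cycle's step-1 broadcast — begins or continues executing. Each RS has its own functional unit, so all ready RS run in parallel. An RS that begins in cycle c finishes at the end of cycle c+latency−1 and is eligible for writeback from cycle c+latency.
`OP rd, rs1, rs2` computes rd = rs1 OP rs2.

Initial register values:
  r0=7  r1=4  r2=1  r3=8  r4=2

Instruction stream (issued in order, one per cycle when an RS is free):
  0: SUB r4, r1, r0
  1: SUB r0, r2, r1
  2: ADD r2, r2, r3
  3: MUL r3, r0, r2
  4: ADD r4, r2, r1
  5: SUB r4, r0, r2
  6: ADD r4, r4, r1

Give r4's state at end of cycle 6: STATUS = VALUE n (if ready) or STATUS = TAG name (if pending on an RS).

  c1: issue SUB r4<-Add1  regs: r0:7,r1:4,r2:1,r3:8,r4:Add1
  c2: issue SUB r0<-Add2  regs: r0:Add2,r1:4,r2:1,r3:8,r4:Add1
  c3: stall  regs: r0:Add2,r1:4,r2:1,r3:8,r4:Add1
  c4: CDB Add1=-3; issue ADD r2<-Add1  regs: r0:Add2,r1:4,r2:Add1,r3:8,r4:-3
  c5: CDB Add2=-3; issue MUL r3<-Mul1  regs: r0:-3,r1:4,r2:Add1,r3:Mul1,r4:-3
  c6: issue ADD r4<-Add2  regs: r0:-3,r1:4,r2:Add1,r3:Mul1,r4:Add2

STATUS = TAG Add2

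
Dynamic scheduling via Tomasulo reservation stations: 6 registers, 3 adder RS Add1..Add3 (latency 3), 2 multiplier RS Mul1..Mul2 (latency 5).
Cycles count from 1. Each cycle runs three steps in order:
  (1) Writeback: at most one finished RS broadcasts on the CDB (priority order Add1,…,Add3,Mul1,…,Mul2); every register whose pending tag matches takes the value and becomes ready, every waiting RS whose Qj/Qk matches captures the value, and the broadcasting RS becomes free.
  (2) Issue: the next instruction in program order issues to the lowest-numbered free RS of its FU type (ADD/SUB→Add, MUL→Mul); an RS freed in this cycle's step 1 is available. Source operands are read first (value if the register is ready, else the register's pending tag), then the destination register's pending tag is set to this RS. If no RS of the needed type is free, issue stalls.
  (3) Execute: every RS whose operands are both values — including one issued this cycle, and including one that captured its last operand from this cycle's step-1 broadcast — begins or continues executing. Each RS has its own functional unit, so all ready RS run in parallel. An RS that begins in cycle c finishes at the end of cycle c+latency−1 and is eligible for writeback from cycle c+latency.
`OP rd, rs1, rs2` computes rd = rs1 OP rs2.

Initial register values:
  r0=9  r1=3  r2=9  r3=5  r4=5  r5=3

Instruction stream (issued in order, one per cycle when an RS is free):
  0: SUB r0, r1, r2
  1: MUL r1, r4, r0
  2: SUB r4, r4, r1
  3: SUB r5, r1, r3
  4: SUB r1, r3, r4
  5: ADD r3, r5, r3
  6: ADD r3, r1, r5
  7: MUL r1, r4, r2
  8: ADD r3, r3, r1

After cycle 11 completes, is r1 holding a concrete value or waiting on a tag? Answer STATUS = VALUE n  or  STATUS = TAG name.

cycle 1: issue SUB r0<-Add1 // r0:Add1,r1:3,r2:9,r3:5,r4:5,r5:3
cycle 2: issue MUL r1<-Mul1 // r0:Add1,r1:Mul1,r2:9,r3:5,r4:5,r5:3
cycle 3: issue SUB r4<-Add2 // r0:Add1,r1:Mul1,r2:9,r3:5,r4:Add2,r5:3
cycle 4: CDB Add1=-6; issue SUB r5<-Add1 // r0:-6,r1:Mul1,r2:9,r3:5,r4:Add2,r5:Add1
cycle 5: issue SUB r1<-Add3 // r0:-6,r1:Add3,r2:9,r3:5,r4:Add2,r5:Add1
cycle 6: stall // r0:-6,r1:Add3,r2:9,r3:5,r4:Add2,r5:Add1
cycle 7: stall // r0:-6,r1:Add3,r2:9,r3:5,r4:Add2,r5:Add1
cycle 8: stall // r0:-6,r1:Add3,r2:9,r3:5,r4:Add2,r5:Add1
cycle 9: CDB Mul1=-30; stall // r0:-6,r1:Add3,r2:9,r3:5,r4:Add2,r5:Add1
cycle 10: stall // r0:-6,r1:Add3,r2:9,r3:5,r4:Add2,r5:Add1
cycle 11: stall // r0:-6,r1:Add3,r2:9,r3:5,r4:Add2,r5:Add1

STATUS = TAG Add3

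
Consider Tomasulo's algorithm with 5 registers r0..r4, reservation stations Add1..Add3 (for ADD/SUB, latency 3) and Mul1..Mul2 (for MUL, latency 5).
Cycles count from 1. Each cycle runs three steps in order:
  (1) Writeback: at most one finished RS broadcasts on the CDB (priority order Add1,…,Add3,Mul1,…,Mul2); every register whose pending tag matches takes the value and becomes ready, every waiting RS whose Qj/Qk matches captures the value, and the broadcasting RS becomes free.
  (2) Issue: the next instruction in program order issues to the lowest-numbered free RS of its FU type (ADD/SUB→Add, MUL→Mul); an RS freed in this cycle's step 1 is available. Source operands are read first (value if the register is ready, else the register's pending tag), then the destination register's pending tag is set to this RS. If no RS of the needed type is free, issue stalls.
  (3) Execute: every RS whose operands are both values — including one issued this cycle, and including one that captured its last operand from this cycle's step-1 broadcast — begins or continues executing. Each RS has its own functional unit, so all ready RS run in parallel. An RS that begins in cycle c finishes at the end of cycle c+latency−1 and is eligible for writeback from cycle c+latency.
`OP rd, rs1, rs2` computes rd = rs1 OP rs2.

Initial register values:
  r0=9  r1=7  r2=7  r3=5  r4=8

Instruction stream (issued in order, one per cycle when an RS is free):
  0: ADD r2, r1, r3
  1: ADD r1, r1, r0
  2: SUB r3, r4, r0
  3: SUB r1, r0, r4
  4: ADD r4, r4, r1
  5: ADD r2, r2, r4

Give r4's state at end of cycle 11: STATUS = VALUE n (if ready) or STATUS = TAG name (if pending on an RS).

cycle 1: issue ADD r2<-Add1 // r0:9,r1:7,r2:Add1,r3:5,r4:8
cycle 2: issue ADD r1<-Add2 // r0:9,r1:Add2,r2:Add1,r3:5,r4:8
cycle 3: issue SUB r3<-Add3 // r0:9,r1:Add2,r2:Add1,r3:Add3,r4:8
cycle 4: CDB Add1=12; issue SUB r1<-Add1 // r0:9,r1:Add1,r2:12,r3:Add3,r4:8
cycle 5: CDB Add2=16; issue ADD r4<-Add2 // r0:9,r1:Add1,r2:12,r3:Add3,r4:Add2
cycle 6: CDB Add3=-1; issue ADD r2<-Add3 // r0:9,r1:Add1,r2:Add3,r3:-1,r4:Add2
cycle 7: CDB Add1=1 // r0:9,r1:1,r2:Add3,r3:-1,r4:Add2
cycle 8: - // r0:9,r1:1,r2:Add3,r3:-1,r4:Add2
cycle 9: - // r0:9,r1:1,r2:Add3,r3:-1,r4:Add2
cycle 10: CDB Add2=9 // r0:9,r1:1,r2:Add3,r3:-1,r4:9
cycle 11: - // r0:9,r1:1,r2:Add3,r3:-1,r4:9

STATUS = VALUE 9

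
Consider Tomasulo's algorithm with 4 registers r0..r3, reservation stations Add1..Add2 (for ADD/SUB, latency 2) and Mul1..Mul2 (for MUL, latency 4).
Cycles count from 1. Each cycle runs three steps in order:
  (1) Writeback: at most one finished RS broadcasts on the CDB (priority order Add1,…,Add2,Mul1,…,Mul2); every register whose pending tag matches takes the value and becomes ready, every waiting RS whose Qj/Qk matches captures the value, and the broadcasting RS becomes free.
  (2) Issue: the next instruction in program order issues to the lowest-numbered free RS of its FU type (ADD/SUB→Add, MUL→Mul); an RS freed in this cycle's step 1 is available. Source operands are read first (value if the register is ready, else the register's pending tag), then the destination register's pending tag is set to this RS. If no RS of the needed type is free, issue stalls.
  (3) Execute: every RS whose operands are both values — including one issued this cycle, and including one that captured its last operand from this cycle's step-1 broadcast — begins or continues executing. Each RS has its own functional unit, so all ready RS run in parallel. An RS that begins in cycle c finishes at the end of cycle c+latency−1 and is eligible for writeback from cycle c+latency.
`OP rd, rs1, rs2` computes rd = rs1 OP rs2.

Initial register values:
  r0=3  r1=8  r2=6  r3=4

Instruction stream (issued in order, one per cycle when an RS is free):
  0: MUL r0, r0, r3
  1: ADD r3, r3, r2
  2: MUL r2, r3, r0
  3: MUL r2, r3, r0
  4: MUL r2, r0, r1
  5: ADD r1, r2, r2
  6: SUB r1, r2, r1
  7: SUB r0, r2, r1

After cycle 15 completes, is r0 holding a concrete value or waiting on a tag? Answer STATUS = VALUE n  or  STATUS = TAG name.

STATUS = TAG Add1

cycle 1: issue MUL r0<-Mul1 // r0:Mul1,r1:8,r2:6,r3:4
cycle 2: issue ADD r3<-Add1 // r0:Mul1,r1:8,r2:6,r3:Add1
cycle 3: issue MUL r2<-Mul2 // r0:Mul1,r1:8,r2:Mul2,r3:Add1
cycle 4: CDB Add1=10; stall // r0:Mul1,r1:8,r2:Mul2,r3:10
cycle 5: CDB Mul1=12; issue MUL r2<-Mul1 // r0:12,r1:8,r2:Mul1,r3:10
cycle 6: stall // r0:12,r1:8,r2:Mul1,r3:10
cycle 7: stall // r0:12,r1:8,r2:Mul1,r3:10
cycle 8: stall // r0:12,r1:8,r2:Mul1,r3:10
cycle 9: CDB Mul1=120; issue MUL r2<-Mul1 // r0:12,r1:8,r2:Mul1,r3:10
cycle 10: CDB Mul2=120; issue ADD r1<-Add1 // r0:12,r1:Add1,r2:Mul1,r3:10
cycle 11: issue SUB r1<-Add2 // r0:12,r1:Add2,r2:Mul1,r3:10
cycle 12: stall // r0:12,r1:Add2,r2:Mul1,r3:10
cycle 13: CDB Mul1=96; stall // r0:12,r1:Add2,r2:96,r3:10
cycle 14: stall // r0:12,r1:Add2,r2:96,r3:10
cycle 15: CDB Add1=192; issue SUB r0<-Add1 // r0:Add1,r1:Add2,r2:96,r3:10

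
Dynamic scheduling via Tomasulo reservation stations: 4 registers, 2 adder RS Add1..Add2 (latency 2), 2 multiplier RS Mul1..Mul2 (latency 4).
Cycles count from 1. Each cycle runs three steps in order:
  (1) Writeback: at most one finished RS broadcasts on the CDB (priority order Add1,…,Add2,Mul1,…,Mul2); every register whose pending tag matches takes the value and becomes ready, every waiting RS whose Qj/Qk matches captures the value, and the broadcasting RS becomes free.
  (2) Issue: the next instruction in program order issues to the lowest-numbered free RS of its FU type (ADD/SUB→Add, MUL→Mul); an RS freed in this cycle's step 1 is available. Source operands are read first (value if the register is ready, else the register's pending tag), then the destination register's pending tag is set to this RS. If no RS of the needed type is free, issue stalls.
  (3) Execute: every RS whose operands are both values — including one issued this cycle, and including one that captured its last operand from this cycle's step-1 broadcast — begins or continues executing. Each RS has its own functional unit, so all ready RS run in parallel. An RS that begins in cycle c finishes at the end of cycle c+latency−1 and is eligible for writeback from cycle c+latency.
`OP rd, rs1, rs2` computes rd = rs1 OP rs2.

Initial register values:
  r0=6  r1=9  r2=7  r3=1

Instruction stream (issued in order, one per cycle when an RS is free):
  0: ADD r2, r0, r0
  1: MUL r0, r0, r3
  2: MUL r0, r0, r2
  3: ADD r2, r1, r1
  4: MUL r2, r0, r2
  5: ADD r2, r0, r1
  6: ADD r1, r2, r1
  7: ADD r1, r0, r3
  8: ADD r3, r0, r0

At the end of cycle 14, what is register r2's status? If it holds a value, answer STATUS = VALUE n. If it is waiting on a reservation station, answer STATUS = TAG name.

  c1: issue ADD r2<-Add1  regs: r0:6,r1:9,r2:Add1,r3:1
  c2: issue MUL r0<-Mul1  regs: r0:Mul1,r1:9,r2:Add1,r3:1
  c3: CDB Add1=12; issue MUL r0<-Mul2  regs: r0:Mul2,r1:9,r2:12,r3:1
  c4: issue ADD r2<-Add1  regs: r0:Mul2,r1:9,r2:Add1,r3:1
  c5: stall  regs: r0:Mul2,r1:9,r2:Add1,r3:1
  c6: CDB Add1=18; stall  regs: r0:Mul2,r1:9,r2:18,r3:1
  c7: CDB Mul1=6; issue MUL r2<-Mul1  regs: r0:Mul2,r1:9,r2:Mul1,r3:1
  c8: issue ADD r2<-Add1  regs: r0:Mul2,r1:9,r2:Add1,r3:1
  c9: issue ADD r1<-Add2  regs: r0:Mul2,r1:Add2,r2:Add1,r3:1
  c10: stall  regs: r0:Mul2,r1:Add2,r2:Add1,r3:1
  c11: CDB Mul2=72; stall  regs: r0:72,r1:Add2,r2:Add1,r3:1
  c12: stall  regs: r0:72,r1:Add2,r2:Add1,r3:1
  c13: CDB Add1=81; issue ADD r1<-Add1  regs: r0:72,r1:Add1,r2:81,r3:1
  c14: stall  regs: r0:72,r1:Add1,r2:81,r3:1

STATUS = VALUE 81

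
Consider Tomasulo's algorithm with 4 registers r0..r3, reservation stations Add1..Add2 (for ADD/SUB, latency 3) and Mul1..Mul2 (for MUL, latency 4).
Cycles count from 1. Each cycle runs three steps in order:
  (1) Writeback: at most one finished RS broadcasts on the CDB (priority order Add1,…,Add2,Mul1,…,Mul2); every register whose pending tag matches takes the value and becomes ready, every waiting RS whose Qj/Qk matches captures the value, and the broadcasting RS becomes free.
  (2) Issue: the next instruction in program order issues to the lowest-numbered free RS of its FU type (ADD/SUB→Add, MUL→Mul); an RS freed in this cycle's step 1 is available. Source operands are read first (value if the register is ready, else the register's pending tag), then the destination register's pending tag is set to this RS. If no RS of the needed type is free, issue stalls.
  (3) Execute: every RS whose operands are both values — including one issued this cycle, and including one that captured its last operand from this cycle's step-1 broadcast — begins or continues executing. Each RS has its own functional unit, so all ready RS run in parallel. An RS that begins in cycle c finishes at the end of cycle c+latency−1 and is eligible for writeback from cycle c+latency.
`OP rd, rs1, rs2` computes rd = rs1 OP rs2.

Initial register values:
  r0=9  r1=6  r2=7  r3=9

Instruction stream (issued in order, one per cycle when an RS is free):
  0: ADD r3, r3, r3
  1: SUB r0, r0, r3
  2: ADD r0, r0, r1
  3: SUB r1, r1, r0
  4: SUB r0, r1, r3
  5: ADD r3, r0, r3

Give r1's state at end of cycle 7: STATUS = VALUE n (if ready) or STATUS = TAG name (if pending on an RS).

cycle 1: issue ADD r3<-Add1 // r0:9,r1:6,r2:7,r3:Add1
cycle 2: issue SUB r0<-Add2 // r0:Add2,r1:6,r2:7,r3:Add1
cycle 3: stall // r0:Add2,r1:6,r2:7,r3:Add1
cycle 4: CDB Add1=18; issue ADD r0<-Add1 // r0:Add1,r1:6,r2:7,r3:18
cycle 5: stall // r0:Add1,r1:6,r2:7,r3:18
cycle 6: stall // r0:Add1,r1:6,r2:7,r3:18
cycle 7: CDB Add2=-9; issue SUB r1<-Add2 // r0:Add1,r1:Add2,r2:7,r3:18

STATUS = TAG Add2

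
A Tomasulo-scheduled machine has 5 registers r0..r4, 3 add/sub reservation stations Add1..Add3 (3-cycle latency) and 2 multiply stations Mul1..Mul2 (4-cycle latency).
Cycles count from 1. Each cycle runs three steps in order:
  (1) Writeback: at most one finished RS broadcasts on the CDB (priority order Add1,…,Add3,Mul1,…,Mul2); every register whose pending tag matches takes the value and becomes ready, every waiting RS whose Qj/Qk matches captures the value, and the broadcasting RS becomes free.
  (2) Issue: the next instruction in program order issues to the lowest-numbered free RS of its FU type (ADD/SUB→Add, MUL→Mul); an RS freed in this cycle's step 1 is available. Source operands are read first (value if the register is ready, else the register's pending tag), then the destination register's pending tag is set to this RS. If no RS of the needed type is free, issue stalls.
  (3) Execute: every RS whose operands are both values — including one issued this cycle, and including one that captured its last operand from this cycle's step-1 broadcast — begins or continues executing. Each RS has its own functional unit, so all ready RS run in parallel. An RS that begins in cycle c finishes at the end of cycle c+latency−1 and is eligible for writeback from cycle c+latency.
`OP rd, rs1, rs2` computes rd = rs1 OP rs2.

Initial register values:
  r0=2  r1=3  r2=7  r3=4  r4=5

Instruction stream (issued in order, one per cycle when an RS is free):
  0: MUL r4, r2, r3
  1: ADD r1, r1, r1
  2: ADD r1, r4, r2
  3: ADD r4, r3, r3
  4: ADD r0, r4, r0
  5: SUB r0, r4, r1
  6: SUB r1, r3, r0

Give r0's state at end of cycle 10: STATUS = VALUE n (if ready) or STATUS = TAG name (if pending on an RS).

  c1: issue MUL r4<-Mul1  regs: r0:2,r1:3,r2:7,r3:4,r4:Mul1
  c2: issue ADD r1<-Add1  regs: r0:2,r1:Add1,r2:7,r3:4,r4:Mul1
  c3: issue ADD r1<-Add2  regs: r0:2,r1:Add2,r2:7,r3:4,r4:Mul1
  c4: issue ADD r4<-Add3  regs: r0:2,r1:Add2,r2:7,r3:4,r4:Add3
  c5: CDB Add1=6; issue ADD r0<-Add1  regs: r0:Add1,r1:Add2,r2:7,r3:4,r4:Add3
  c6: CDB Mul1=28; stall  regs: r0:Add1,r1:Add2,r2:7,r3:4,r4:Add3
  c7: CDB Add3=8; issue SUB r0<-Add3  regs: r0:Add3,r1:Add2,r2:7,r3:4,r4:8
  c8: stall  regs: r0:Add3,r1:Add2,r2:7,r3:4,r4:8
  c9: CDB Add2=35; issue SUB r1<-Add2  regs: r0:Add3,r1:Add2,r2:7,r3:4,r4:8
  c10: CDB Add1=10  regs: r0:Add3,r1:Add2,r2:7,r3:4,r4:8

STATUS = TAG Add3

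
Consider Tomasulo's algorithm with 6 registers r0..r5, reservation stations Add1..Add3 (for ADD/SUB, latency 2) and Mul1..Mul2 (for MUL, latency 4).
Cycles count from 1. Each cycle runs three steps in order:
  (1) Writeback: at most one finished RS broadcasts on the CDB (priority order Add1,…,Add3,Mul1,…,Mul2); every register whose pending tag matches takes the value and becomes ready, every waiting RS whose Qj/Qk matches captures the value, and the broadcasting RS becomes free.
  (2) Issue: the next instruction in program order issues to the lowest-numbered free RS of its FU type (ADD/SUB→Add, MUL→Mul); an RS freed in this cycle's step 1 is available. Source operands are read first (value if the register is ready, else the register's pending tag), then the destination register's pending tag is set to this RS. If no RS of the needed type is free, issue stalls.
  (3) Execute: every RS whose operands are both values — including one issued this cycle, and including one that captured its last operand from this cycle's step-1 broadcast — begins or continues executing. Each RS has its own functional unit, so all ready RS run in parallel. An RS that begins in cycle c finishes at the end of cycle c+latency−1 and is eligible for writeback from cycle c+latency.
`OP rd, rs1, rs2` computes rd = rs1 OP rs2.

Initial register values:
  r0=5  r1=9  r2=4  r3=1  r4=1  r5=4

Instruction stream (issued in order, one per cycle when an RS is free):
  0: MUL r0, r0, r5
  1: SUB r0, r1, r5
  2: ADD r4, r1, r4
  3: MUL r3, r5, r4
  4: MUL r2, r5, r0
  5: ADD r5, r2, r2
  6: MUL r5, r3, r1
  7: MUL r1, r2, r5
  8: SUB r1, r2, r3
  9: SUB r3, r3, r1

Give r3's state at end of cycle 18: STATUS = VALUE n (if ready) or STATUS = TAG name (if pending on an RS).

STATUS = VALUE 60

cycle 1: issue MUL r0<-Mul1 // r0:Mul1,r1:9,r2:4,r3:1,r4:1,r5:4
cycle 2: issue SUB r0<-Add1 // r0:Add1,r1:9,r2:4,r3:1,r4:1,r5:4
cycle 3: issue ADD r4<-Add2 // r0:Add1,r1:9,r2:4,r3:1,r4:Add2,r5:4
cycle 4: CDB Add1=5; issue MUL r3<-Mul2 // r0:5,r1:9,r2:4,r3:Mul2,r4:Add2,r5:4
cycle 5: CDB Add2=10; stall // r0:5,r1:9,r2:4,r3:Mul2,r4:10,r5:4
cycle 6: CDB Mul1=20; issue MUL r2<-Mul1 // r0:5,r1:9,r2:Mul1,r3:Mul2,r4:10,r5:4
cycle 7: issue ADD r5<-Add1 // r0:5,r1:9,r2:Mul1,r3:Mul2,r4:10,r5:Add1
cycle 8: stall // r0:5,r1:9,r2:Mul1,r3:Mul2,r4:10,r5:Add1
cycle 9: CDB Mul2=40; issue MUL r5<-Mul2 // r0:5,r1:9,r2:Mul1,r3:40,r4:10,r5:Mul2
cycle 10: CDB Mul1=20; issue MUL r1<-Mul1 // r0:5,r1:Mul1,r2:20,r3:40,r4:10,r5:Mul2
cycle 11: issue SUB r1<-Add2 // r0:5,r1:Add2,r2:20,r3:40,r4:10,r5:Mul2
cycle 12: CDB Add1=40; issue SUB r3<-Add1 // r0:5,r1:Add2,r2:20,r3:Add1,r4:10,r5:Mul2
cycle 13: CDB Add2=-20 // r0:5,r1:-20,r2:20,r3:Add1,r4:10,r5:Mul2
cycle 14: CDB Mul2=360 // r0:5,r1:-20,r2:20,r3:Add1,r4:10,r5:360
cycle 15: CDB Add1=60 // r0:5,r1:-20,r2:20,r3:60,r4:10,r5:360
cycle 16: - // r0:5,r1:-20,r2:20,r3:60,r4:10,r5:360
cycle 17: - // r0:5,r1:-20,r2:20,r3:60,r4:10,r5:360
cycle 18: CDB Mul1=7200 // r0:5,r1:-20,r2:20,r3:60,r4:10,r5:360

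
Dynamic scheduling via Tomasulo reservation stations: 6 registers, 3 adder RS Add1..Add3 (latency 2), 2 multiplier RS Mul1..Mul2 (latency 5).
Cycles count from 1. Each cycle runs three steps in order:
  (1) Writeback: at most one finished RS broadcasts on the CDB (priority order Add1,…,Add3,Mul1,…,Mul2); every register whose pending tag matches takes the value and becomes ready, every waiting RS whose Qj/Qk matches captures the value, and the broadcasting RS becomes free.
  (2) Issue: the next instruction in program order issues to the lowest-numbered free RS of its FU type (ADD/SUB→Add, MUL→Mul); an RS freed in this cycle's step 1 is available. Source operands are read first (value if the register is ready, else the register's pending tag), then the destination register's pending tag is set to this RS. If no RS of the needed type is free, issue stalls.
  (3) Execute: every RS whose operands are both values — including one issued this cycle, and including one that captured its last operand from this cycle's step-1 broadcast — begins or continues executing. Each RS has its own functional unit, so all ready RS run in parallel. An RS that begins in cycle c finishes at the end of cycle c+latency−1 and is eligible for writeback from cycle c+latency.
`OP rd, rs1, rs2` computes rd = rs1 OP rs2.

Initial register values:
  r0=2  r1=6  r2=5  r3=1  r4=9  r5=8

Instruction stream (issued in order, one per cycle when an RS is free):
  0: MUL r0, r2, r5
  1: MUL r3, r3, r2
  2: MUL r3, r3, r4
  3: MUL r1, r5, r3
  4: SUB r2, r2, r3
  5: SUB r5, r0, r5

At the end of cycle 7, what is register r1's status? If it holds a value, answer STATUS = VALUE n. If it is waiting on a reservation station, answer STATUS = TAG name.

STATUS = TAG Mul2

c1: issue MUL r0<-Mul1 | r0:Mul1,r1:6,r2:5,r3:1,r4:9,r5:8
c2: issue MUL r3<-Mul2 | r0:Mul1,r1:6,r2:5,r3:Mul2,r4:9,r5:8
c3: stall | r0:Mul1,r1:6,r2:5,r3:Mul2,r4:9,r5:8
c4: stall | r0:Mul1,r1:6,r2:5,r3:Mul2,r4:9,r5:8
c5: stall | r0:Mul1,r1:6,r2:5,r3:Mul2,r4:9,r5:8
c6: CDB Mul1=40; issue MUL r3<-Mul1 | r0:40,r1:6,r2:5,r3:Mul1,r4:9,r5:8
c7: CDB Mul2=5; issue MUL r1<-Mul2 | r0:40,r1:Mul2,r2:5,r3:Mul1,r4:9,r5:8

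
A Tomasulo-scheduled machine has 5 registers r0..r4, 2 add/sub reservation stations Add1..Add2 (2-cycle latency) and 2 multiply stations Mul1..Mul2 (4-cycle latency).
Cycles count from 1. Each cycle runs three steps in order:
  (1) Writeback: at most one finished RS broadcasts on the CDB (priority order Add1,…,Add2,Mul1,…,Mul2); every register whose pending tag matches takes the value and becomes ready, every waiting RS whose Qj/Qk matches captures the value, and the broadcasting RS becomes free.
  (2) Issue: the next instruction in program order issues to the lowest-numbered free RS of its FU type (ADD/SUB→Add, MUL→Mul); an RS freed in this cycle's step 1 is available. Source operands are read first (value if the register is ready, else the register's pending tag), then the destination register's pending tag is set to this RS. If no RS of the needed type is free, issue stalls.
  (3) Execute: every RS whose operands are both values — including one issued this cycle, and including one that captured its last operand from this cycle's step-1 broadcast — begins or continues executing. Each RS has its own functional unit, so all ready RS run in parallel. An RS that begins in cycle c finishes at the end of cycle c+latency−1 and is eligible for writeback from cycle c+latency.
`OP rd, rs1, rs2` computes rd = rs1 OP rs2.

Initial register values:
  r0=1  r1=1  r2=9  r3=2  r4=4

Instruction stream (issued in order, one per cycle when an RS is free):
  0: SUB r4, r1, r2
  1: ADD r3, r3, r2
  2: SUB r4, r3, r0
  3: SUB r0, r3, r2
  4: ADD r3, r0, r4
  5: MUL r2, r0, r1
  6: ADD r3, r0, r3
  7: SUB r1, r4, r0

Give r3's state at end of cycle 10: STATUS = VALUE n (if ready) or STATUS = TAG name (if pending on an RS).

STATUS = TAG Add2

cycle 1: issue SUB r4<-Add1 // r0:1,r1:1,r2:9,r3:2,r4:Add1
cycle 2: issue ADD r3<-Add2 // r0:1,r1:1,r2:9,r3:Add2,r4:Add1
cycle 3: CDB Add1=-8; issue SUB r4<-Add1 // r0:1,r1:1,r2:9,r3:Add2,r4:Add1
cycle 4: CDB Add2=11; issue SUB r0<-Add2 // r0:Add2,r1:1,r2:9,r3:11,r4:Add1
cycle 5: stall // r0:Add2,r1:1,r2:9,r3:11,r4:Add1
cycle 6: CDB Add1=10; issue ADD r3<-Add1 // r0:Add2,r1:1,r2:9,r3:Add1,r4:10
cycle 7: CDB Add2=2; issue MUL r2<-Mul1 // r0:2,r1:1,r2:Mul1,r3:Add1,r4:10
cycle 8: issue ADD r3<-Add2 // r0:2,r1:1,r2:Mul1,r3:Add2,r4:10
cycle 9: CDB Add1=12; issue SUB r1<-Add1 // r0:2,r1:Add1,r2:Mul1,r3:Add2,r4:10
cycle 10: - // r0:2,r1:Add1,r2:Mul1,r3:Add2,r4:10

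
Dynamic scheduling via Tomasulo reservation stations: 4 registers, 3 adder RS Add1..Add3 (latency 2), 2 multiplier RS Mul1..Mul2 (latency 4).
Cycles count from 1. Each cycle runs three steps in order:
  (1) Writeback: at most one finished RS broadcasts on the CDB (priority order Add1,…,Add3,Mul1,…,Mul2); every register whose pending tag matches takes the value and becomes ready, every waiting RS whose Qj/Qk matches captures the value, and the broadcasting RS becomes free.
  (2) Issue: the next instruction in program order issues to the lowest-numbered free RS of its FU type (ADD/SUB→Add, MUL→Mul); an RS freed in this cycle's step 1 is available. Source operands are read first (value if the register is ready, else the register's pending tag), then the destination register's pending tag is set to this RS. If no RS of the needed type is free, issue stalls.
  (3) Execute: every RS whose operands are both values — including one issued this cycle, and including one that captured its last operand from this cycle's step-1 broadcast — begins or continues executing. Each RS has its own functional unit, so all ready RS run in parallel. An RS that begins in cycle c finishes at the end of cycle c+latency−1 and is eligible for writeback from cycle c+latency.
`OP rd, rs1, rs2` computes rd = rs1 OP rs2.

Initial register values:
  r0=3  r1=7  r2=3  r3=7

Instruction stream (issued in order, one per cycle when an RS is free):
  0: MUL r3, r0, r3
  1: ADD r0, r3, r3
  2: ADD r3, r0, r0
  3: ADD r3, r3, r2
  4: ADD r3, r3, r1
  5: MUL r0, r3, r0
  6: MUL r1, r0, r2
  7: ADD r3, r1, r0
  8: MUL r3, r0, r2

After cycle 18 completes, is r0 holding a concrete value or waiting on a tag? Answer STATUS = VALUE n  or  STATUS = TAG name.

STATUS = VALUE 3948

  c1: issue MUL r3<-Mul1  regs: r0:3,r1:7,r2:3,r3:Mul1
  c2: issue ADD r0<-Add1  regs: r0:Add1,r1:7,r2:3,r3:Mul1
  c3: issue ADD r3<-Add2  regs: r0:Add1,r1:7,r2:3,r3:Add2
  c4: issue ADD r3<-Add3  regs: r0:Add1,r1:7,r2:3,r3:Add3
  c5: CDB Mul1=21; stall  regs: r0:Add1,r1:7,r2:3,r3:Add3
  c6: stall  regs: r0:Add1,r1:7,r2:3,r3:Add3
  c7: CDB Add1=42; issue ADD r3<-Add1  regs: r0:42,r1:7,r2:3,r3:Add1
  c8: issue MUL r0<-Mul1  regs: r0:Mul1,r1:7,r2:3,r3:Add1
  c9: CDB Add2=84; issue MUL r1<-Mul2  regs: r0:Mul1,r1:Mul2,r2:3,r3:Add1
  c10: issue ADD r3<-Add2  regs: r0:Mul1,r1:Mul2,r2:3,r3:Add2
  c11: CDB Add3=87; stall  regs: r0:Mul1,r1:Mul2,r2:3,r3:Add2
  c12: stall  regs: r0:Mul1,r1:Mul2,r2:3,r3:Add2
  c13: CDB Add1=94; stall  regs: r0:Mul1,r1:Mul2,r2:3,r3:Add2
  c14: stall  regs: r0:Mul1,r1:Mul2,r2:3,r3:Add2
  c15: stall  regs: r0:Mul1,r1:Mul2,r2:3,r3:Add2
  c16: stall  regs: r0:Mul1,r1:Mul2,r2:3,r3:Add2
  c17: CDB Mul1=3948; issue MUL r3<-Mul1  regs: r0:3948,r1:Mul2,r2:3,r3:Mul1
  c18: -  regs: r0:3948,r1:Mul2,r2:3,r3:Mul1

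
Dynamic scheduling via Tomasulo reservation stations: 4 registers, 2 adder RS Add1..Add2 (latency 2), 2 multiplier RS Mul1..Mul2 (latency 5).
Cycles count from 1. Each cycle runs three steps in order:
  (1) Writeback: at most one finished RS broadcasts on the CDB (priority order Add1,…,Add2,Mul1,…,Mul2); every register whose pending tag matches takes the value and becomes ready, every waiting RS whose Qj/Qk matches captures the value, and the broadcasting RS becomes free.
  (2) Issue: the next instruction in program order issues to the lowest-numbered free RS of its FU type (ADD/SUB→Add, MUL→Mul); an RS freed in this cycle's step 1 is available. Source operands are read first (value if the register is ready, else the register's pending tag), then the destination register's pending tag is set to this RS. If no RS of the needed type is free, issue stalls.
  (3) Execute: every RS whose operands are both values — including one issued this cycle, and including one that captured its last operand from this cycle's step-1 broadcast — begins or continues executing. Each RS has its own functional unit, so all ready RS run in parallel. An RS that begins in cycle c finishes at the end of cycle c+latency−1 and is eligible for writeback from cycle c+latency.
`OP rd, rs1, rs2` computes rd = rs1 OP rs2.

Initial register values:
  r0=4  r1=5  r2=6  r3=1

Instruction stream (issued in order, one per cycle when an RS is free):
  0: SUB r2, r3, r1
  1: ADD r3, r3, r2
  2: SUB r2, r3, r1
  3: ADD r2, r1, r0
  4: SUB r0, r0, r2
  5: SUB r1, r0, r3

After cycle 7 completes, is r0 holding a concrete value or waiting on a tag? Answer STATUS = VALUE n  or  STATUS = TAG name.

  c1: issue SUB r2<-Add1  regs: r0:4,r1:5,r2:Add1,r3:1
  c2: issue ADD r3<-Add2  regs: r0:4,r1:5,r2:Add1,r3:Add2
  c3: CDB Add1=-4; issue SUB r2<-Add1  regs: r0:4,r1:5,r2:Add1,r3:Add2
  c4: stall  regs: r0:4,r1:5,r2:Add1,r3:Add2
  c5: CDB Add2=-3; issue ADD r2<-Add2  regs: r0:4,r1:5,r2:Add2,r3:-3
  c6: stall  regs: r0:4,r1:5,r2:Add2,r3:-3
  c7: CDB Add1=-8; issue SUB r0<-Add1  regs: r0:Add1,r1:5,r2:Add2,r3:-3

STATUS = TAG Add1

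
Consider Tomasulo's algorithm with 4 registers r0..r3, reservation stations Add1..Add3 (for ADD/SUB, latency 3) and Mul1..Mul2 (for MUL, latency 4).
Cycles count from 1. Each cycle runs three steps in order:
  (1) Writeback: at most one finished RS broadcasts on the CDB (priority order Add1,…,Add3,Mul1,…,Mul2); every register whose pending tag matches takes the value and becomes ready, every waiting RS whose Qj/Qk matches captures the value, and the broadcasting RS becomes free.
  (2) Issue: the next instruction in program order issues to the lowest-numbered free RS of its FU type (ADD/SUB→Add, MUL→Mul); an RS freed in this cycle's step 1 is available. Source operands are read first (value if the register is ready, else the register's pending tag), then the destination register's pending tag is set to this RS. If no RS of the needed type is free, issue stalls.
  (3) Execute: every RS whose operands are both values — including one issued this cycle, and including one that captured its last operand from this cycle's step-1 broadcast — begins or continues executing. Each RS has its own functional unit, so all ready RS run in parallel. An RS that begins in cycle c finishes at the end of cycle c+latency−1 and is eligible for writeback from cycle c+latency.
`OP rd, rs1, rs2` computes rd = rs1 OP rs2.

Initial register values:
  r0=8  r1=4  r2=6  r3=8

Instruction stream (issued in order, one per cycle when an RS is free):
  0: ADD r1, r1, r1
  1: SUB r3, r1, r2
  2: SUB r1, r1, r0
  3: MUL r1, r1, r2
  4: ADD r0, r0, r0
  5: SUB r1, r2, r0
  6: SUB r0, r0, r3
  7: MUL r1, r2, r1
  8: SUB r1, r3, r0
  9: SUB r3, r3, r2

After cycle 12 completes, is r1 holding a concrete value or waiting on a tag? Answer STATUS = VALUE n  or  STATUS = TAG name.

STATUS = TAG Add3

c1: issue ADD r1<-Add1 | r0:8,r1:Add1,r2:6,r3:8
c2: issue SUB r3<-Add2 | r0:8,r1:Add1,r2:6,r3:Add2
c3: issue SUB r1<-Add3 | r0:8,r1:Add3,r2:6,r3:Add2
c4: CDB Add1=8; issue MUL r1<-Mul1 | r0:8,r1:Mul1,r2:6,r3:Add2
c5: issue ADD r0<-Add1 | r0:Add1,r1:Mul1,r2:6,r3:Add2
c6: stall | r0:Add1,r1:Mul1,r2:6,r3:Add2
c7: CDB Add2=2; issue SUB r1<-Add2 | r0:Add1,r1:Add2,r2:6,r3:2
c8: CDB Add1=16; issue SUB r0<-Add1 | r0:Add1,r1:Add2,r2:6,r3:2
c9: CDB Add3=0; issue MUL r1<-Mul2 | r0:Add1,r1:Mul2,r2:6,r3:2
c10: issue SUB r1<-Add3 | r0:Add1,r1:Add3,r2:6,r3:2
c11: CDB Add1=14; issue SUB r3<-Add1 | r0:14,r1:Add3,r2:6,r3:Add1
c12: CDB Add2=-10 | r0:14,r1:Add3,r2:6,r3:Add1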